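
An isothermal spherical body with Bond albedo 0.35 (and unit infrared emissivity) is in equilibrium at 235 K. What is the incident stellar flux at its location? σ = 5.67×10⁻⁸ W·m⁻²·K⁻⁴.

(1−a)S·πr² = σ·4πr²·T⁴ ⇒ S = 4σT⁴/(1−a).
S = 4·5.67×10⁻⁸·3.050×10⁹/0.650.

S ≈ 1060 W/m²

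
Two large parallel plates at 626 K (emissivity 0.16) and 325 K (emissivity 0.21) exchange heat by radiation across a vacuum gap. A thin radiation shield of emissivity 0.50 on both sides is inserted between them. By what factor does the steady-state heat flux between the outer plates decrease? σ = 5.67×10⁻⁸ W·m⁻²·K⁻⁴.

Without shield: q₀ = σΔ(T⁴)/(1/ε₁+1/ε₂−1) with denominator 10.01.
With shield the two gaps are in series; the resistances add: (1/ε₁+1/ε_s−1)+(1/ε_s+1/ε₂−1) = 7.250+5.762 = 13.01.
Heat-flux ratio q₀/q = 13.01/10.01.

factor ≈ 1.30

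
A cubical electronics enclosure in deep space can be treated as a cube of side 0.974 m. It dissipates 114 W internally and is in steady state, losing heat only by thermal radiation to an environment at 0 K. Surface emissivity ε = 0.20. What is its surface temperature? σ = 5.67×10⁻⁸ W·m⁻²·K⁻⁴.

T ≈ 205 K

Steady state: internal power = radiated power, P = εσA T⁴.
Radiating area A = 6L² = 5.692 m².
T⁴ = P/(εσA) = 114/(0.20·5.67×10⁻⁸·5.692) = 1.766×10⁹ K⁴.
T = (1.766×10⁹)^(1/4).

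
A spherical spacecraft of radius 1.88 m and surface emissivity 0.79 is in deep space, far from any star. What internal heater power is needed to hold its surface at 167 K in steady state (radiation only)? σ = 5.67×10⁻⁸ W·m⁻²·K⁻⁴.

P ≈ 1550 W

P = εσ·4πr²·T⁴.
4πr² = 44.41 m²; T⁴ = 7.778×10⁸ K⁴.
P = 0.79·5.67×10⁻⁸·44.41·7.778×10⁸.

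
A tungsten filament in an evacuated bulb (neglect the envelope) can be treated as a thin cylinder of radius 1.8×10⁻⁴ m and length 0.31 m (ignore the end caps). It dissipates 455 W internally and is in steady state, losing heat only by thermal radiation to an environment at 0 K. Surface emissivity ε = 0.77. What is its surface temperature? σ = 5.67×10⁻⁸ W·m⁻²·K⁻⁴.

Steady state: internal power = radiated power, P = εσA T⁴.
Radiating area A = 2πrL = 3.506×10⁻⁴ m².
T⁴ = P/(εσA) = 455/(0.77·5.67×10⁻⁸·3.506×10⁻⁴) = 2.973×10¹³ K⁴.
T = (2.973×10¹³)^(1/4).

T ≈ 2330 K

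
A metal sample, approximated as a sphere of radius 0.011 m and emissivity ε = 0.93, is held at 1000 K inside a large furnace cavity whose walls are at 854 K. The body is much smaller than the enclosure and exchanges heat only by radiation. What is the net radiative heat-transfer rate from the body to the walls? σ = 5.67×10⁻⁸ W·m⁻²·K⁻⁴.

For a small grey body in a large enclosure: P_net = εσA(T_body⁴ − T_wall⁴).
A = 4πr² = 0.001521 m²; T_body⁴ − T_wall⁴ = 1.000×10¹² − 5.319×10¹¹ = 4.681×10¹¹ K⁴.
|P_net| = 0.93·5.67×10⁻⁸·0.001521·4.681×10¹¹.

P_net ≈ 37.5 W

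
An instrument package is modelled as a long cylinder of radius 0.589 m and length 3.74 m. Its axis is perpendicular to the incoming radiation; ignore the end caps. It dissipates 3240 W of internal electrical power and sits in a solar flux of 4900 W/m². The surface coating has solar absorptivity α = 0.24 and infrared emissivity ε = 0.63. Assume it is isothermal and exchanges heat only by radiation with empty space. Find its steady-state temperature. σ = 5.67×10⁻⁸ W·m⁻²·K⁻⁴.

T ≈ 361 K

At steady state, absorbed solar power + internal power = radiated power.
Absorbed: α·S·A_cross = 0.24·4900·4.406 = 5181 W (cross-section 2rL).
Total input = 5181 + 3240 = 8421 W.
Radiated: εσ·A_surf·T⁴ with A_surf = 2πrL = 13.84 m².
T⁴ = 8421/(0.63·5.67×10⁻⁸·13.84) = 1.703×10¹⁰ K⁴.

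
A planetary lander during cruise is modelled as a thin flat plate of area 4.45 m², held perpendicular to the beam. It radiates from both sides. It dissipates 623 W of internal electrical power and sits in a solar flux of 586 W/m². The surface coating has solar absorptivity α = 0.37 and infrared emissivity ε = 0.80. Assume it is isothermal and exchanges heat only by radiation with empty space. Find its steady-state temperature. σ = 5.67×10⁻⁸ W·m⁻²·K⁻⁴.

T ≈ 250 K

At steady state, absorbed solar power + internal power = radiated power.
Absorbed: α·S·A_cross = 0.37·586·4.450 = 964.8 W (cross-section A).
Total input = 964.8 + 623 = 1588 W.
Radiated: εσ·A_surf·T⁴ with A_surf = 2A = 8.900 m².
T⁴ = 1588/(0.80·5.67×10⁻⁸·8.900) = 3.933×10⁹ K⁴.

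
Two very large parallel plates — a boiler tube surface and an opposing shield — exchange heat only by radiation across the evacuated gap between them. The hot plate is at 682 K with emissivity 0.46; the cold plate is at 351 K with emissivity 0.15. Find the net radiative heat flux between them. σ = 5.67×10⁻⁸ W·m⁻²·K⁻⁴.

For two infinite grey parallel plates, q = σ(T₁⁴ − T₂⁴)/(1/ε₁ + 1/ε₂ − 1).
T₁⁴ − T₂⁴ = 2.163×10¹¹ − 1.518×10¹⁰ = 2.012×10¹¹ K⁴.
1/ε₁ + 1/ε₂ − 1 = 2.174 + 6.667 − 1 = 7.841.
q = 5.67×10⁻⁸ × 2.012×10¹¹ / 7.841.

q ≈ 1450 W/m²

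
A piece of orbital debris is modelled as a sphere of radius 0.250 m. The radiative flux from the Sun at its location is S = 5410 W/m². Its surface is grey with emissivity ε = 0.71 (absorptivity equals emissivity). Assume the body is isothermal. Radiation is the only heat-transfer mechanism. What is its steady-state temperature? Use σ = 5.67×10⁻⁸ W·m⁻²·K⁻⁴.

T ≈ 393 K

At equilibrium, absorbed power = emitted power.
Absorbing cross-section = πr² = 0.1963 m²; emitting surface = 4πr² = 0.7854 m² (ratio 4).
εS·A_cross = εσ·A_surf·T⁴  ⇒  T⁴ = S/(4σ)   (ε cancels).
T⁴ = 5410/(4·5.67×10⁻⁸) = 2.385×10¹⁰ K⁴.
T = (2.385×10¹⁰)^(1/4).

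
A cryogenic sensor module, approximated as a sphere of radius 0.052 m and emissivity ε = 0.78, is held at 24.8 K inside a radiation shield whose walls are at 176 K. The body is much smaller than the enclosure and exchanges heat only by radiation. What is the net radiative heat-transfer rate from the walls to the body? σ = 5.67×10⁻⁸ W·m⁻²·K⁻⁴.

P_net ≈ 1.44 W

For a small grey body in a large enclosure: P_net = εσA(T_body⁴ − T_wall⁴).
A = 4πr² = 0.03398 m²; T_body⁴ − T_wall⁴ = 3.783×10⁵ − 9.595×10⁸ = -9.591×10⁸ K⁴.
|P_net| = 0.78·5.67×10⁻⁸·0.03398·9.591×10⁸.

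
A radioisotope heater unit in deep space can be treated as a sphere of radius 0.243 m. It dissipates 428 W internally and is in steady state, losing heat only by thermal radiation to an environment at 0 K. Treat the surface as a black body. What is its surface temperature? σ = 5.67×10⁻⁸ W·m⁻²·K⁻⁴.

Steady state: internal power = radiated power, P = εσA T⁴.
Radiating area A = 4πr² = 0.7420 m².
T⁴ = P/(εσA) = 428/(1.0·5.67×10⁻⁸·0.7420) = 1.017×10¹⁰ K⁴.
T = (1.017×10¹⁰)^(1/4).

T ≈ 318 K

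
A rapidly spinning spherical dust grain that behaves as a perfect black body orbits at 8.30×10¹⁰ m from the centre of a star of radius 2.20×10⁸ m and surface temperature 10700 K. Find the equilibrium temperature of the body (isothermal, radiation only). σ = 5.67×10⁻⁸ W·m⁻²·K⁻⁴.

T ≈ 390 K

The star's surface emits σT_*⁴; at distance d the flux is S = σT_*⁴(R_*/d)².
S = 5.67×10⁻⁸·(10700)⁴·(2.20×10⁸/8.30×10¹⁰)² = 5222 W/m².
For an isothermal sphere T⁴ = (1−a)S/(4σ) = 2.302×10¹⁰ K⁴.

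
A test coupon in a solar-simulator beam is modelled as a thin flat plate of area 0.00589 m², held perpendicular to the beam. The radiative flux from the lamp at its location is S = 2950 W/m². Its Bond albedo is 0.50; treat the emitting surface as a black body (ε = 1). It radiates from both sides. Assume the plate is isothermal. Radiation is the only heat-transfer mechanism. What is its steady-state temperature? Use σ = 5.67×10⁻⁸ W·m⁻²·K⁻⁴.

T ≈ 338 K

At equilibrium, absorbed power = emitted power.
Absorbing cross-section = A = 0.005890 m²; emitting surface = 2A = 0.01178 m² (ratio 2).
(1−a)S·A_cross = εσ·A_surf·T⁴  ⇒  T⁴ = (1−a)S/(2σ).
T⁴ = 0.500·2950/(2·5.67×10⁻⁸) = 1.301×10¹⁰ K⁴.
T = (1.301×10¹⁰)^(1/4).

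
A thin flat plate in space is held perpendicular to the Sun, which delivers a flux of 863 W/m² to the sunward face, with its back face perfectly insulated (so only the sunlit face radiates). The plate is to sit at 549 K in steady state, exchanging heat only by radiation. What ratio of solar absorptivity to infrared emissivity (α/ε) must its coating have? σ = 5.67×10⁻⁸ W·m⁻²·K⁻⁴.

α/ε ≈ 5.97

Balance: αS·A = εσ·1A·T⁴ ⇒ α/ε = σT⁴/S.
α/ε = 5.67×10⁻⁸·(549)⁴/863 = 5.67×10⁻⁸·9.084×10¹⁰/863.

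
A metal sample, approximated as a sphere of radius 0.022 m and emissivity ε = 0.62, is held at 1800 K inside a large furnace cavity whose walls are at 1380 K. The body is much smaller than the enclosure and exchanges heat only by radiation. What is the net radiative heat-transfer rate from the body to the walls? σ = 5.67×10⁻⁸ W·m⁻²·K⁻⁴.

For a small grey body in a large enclosure: P_net = εσA(T_body⁴ − T_wall⁴).
A = 4πr² = 0.006082 m²; T_body⁴ − T_wall⁴ = 1.050×10¹³ − 3.627×10¹² = 6.871×10¹² K⁴.
|P_net| = 0.62·5.67×10⁻⁸·0.006082·6.871×10¹².

P_net ≈ 1470 W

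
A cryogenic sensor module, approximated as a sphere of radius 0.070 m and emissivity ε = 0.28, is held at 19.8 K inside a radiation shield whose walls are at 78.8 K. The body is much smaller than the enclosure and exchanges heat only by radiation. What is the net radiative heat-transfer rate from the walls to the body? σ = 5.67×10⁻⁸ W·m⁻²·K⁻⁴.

P_net ≈ 0.0375 W

For a small grey body in a large enclosure: P_net = εσA(T_body⁴ − T_wall⁴).
A = 4πr² = 0.06158 m²; T_body⁴ − T_wall⁴ = 1.537×10⁵ − 3.856×10⁷ = -3.840×10⁷ K⁴.
|P_net| = 0.28·5.67×10⁻⁸·0.06158·3.840×10⁷.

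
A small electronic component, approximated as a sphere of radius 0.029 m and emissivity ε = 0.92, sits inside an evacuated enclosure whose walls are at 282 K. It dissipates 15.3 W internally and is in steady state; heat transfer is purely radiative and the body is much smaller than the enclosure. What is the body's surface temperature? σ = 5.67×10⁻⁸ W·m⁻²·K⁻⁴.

For a small grey body in a large enclosure, net radiated power = εσA(T⁴ − T_w⁴).
Steady state: P = εσA(T⁴ − T_w⁴) with A = 4πr² = 0.01057 m².
T⁴ = P/(εσA) + T_w⁴ = 15.3/(0.92·5.67×10⁻⁸·0.01057) + (282)⁴
    = 2.775×10¹⁰ + 6.324×10⁹ = 3.408×10¹⁰ K⁴.

T ≈ 430 K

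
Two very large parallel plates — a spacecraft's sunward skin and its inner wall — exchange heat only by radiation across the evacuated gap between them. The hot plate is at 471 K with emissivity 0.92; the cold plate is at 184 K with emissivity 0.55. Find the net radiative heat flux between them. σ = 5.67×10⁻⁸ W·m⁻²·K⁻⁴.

For two infinite grey parallel plates, q = σ(T₁⁴ − T₂⁴)/(1/ε₁ + 1/ε₂ − 1).
T₁⁴ − T₂⁴ = 4.921×10¹⁰ − 1.146×10⁹ = 4.807×10¹⁰ K⁴.
1/ε₁ + 1/ε₂ − 1 = 1.087 + 1.818 − 1 = 1.905.
q = 5.67×10⁻⁸ × 4.807×10¹⁰ / 1.905.

q ≈ 1430 W/m²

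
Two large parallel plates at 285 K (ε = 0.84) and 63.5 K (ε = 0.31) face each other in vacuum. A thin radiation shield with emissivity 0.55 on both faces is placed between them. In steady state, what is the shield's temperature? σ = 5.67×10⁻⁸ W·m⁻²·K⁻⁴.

In steady state the net flux on the hot side equals that on the cold side.
σ(T₁⁴−T_s⁴)/D₁ = σ(T_s⁴−T₂⁴)/D₂, with D₁ = 1/ε₁+1/ε_s−1 = 2.009, D₂ = 1/ε_s+1/ε₂−1 = 4.044.
Solve for T_s⁴: T_s⁴ = (D₂·T₁⁴ + D₁·T₂⁴)/(D₁+D₂) = 4.413×10⁹ K⁴.

T_s ≈ 258 K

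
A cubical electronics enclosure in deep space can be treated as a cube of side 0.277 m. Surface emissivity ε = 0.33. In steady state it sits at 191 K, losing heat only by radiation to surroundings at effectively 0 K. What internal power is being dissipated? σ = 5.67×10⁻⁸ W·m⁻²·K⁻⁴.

Steady state: P = εσA T⁴.
A = 6L² = 0.4604 m²; T⁴ = (191)⁴ = 1.331×10⁹ K⁴.
P = 0.33 × 5.67×10⁻⁸ × 0.4604 × 1.331×10⁹.

P ≈ 11.5 W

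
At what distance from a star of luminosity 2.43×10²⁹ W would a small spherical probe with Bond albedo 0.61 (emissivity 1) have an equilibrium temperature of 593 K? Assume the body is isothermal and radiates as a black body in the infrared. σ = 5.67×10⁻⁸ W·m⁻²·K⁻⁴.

For an isothermal black-emitting sphere, (1−a)S·πr² = σ·4πr²·T⁴ ⇒ S = 4σT⁴/(1−a).
S = 4·5.67×10⁻⁸·(593)⁴/0.390 = 71910 W/m².
Flux falls as S = L/(4πd²), so d = √(L/(4πS)) = √(2.43×10²⁹/(4π·71910)).

d ≈ 5.19×10¹¹ m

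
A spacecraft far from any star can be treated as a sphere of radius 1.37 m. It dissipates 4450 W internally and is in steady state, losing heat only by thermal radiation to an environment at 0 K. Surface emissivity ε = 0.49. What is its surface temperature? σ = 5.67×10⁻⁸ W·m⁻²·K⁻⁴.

Steady state: internal power = radiated power, P = εσA T⁴.
Radiating area A = 4πr² = 23.59 m².
T⁴ = P/(εσA) = 4450/(0.49·5.67×10⁻⁸·23.59) = 6.791×10⁹ K⁴.
T = (6.791×10⁹)^(1/4).

T ≈ 287 K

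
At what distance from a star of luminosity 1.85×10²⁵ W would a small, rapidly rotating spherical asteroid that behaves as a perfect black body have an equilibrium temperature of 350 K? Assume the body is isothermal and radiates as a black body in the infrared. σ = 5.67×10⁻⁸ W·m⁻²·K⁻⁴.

For an isothermal black-emitting sphere, (1−a)S·πr² = σ·4πr²·T⁴ ⇒ S = 4σT⁴/(1−a).
S = 4·5.67×10⁻⁸·(350)⁴/1.00 = 3403 W/m².
Flux falls as S = L/(4πd²), so d = √(L/(4πS)) = √(1.85×10²⁵/(4π·3403)).

d ≈ 2.08×10¹⁰ m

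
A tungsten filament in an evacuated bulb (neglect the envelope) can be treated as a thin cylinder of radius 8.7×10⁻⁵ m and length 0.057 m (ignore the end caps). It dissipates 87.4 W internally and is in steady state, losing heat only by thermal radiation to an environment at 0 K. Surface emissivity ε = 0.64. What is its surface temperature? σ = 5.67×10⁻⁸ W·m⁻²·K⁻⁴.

T ≈ 2970 K

Steady state: internal power = radiated power, P = εσA T⁴.
Radiating area A = 2πrL = 3.116×10⁻⁵ m².
T⁴ = P/(εσA) = 87.4/(0.64·5.67×10⁻⁸·3.116×10⁻⁵) = 7.730×10¹³ K⁴.
T = (7.730×10¹³)^(1/4).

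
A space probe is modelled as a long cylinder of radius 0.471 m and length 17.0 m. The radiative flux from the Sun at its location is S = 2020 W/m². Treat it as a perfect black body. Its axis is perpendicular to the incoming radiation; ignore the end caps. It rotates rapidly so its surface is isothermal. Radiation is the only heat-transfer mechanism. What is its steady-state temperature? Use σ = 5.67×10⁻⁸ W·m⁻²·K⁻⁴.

At equilibrium, absorbed power = emitted power.
Absorbing cross-section = 2rL = 16.01 m²; emitting surface = 2πrL = 50.31 m² (ratio π).
S·A_cross = εσ·A_surf·T⁴  ⇒  T⁴ = S/(πσ).
T⁴ = 1.00·2020/(π·5.67×10⁻⁸) = 1.134×10¹⁰ K⁴.
T = (1.134×10¹⁰)^(1/4).

T ≈ 326 K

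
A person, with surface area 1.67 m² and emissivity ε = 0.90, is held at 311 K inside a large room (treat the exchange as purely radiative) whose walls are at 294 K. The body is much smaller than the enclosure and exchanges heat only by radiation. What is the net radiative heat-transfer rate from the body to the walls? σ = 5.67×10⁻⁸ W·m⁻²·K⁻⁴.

P_net ≈ 161 W

For a small grey body in a large enclosure: P_net = εσA(T_body⁴ − T_wall⁴).
A = 1.67 m²; T_body⁴ − T_wall⁴ = 9.355×10⁹ − 7.471×10⁹ = 1.884×10⁹ K⁴.
|P_net| = 0.90·5.67×10⁻⁸·1.670·1.884×10⁹.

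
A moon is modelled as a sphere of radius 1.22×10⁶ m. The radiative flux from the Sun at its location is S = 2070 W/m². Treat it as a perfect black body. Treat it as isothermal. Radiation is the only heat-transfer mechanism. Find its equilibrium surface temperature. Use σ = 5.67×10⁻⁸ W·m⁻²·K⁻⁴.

At equilibrium, absorbed power = emitted power.
Absorbing cross-section = πr² = 4.676×10¹² m²; emitting surface = 4πr² = 1.870×10¹³ m² (ratio 4).
S·A_cross = εσ·A_surf·T⁴  ⇒  T⁴ = S/(4σ).
T⁴ = 1.00·2070/(4·5.67×10⁻⁸) = 9.127×10⁹ K⁴.
T = (9.127×10⁹)^(1/4).

T ≈ 309 K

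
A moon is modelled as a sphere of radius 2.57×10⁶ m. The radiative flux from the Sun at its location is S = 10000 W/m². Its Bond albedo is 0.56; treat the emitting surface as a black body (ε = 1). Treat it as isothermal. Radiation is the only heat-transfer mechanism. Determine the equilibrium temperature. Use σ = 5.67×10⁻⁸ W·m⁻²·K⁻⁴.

T ≈ 373 K

At equilibrium, absorbed power = emitted power.
Absorbing cross-section = πr² = 2.075×10¹³ m²; emitting surface = 4πr² = 8.300×10¹³ m² (ratio 4).
(1−a)S·A_cross = εσ·A_surf·T⁴  ⇒  T⁴ = (1−a)S/(4σ).
T⁴ = 0.440·10000/(4·5.67×10⁻⁸) = 1.940×10¹⁰ K⁴.
T = (1.940×10¹⁰)^(1/4).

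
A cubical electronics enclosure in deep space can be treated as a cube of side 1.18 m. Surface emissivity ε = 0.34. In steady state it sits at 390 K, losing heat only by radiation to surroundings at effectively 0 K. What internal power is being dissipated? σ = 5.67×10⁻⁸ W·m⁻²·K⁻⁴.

P ≈ 3730 W

Steady state: P = εσA T⁴.
A = 6L² = 8.354 m²; T⁴ = (390)⁴ = 2.313×10¹⁰ K⁴.
P = 0.34 × 5.67×10⁻⁸ × 8.354 × 2.313×10¹⁰.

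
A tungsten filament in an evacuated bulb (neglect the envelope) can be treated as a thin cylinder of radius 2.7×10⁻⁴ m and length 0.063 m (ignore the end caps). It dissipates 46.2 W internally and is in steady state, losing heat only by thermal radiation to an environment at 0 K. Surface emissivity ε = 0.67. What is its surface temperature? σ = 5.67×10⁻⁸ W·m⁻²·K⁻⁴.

Steady state: internal power = radiated power, P = εσA T⁴.
Radiating area A = 2πrL = 1.069×10⁻⁴ m².
T⁴ = P/(εσA) = 46.2/(0.67·5.67×10⁻⁸·1.069×10⁻⁴) = 1.138×10¹³ K⁴.
T = (1.138×10¹³)^(1/4).

T ≈ 1840 K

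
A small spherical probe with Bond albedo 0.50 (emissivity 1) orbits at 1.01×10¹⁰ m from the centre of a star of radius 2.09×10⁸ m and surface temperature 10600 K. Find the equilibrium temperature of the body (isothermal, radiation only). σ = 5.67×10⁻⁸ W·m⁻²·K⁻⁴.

The star's surface emits σT_*⁴; at distance d the flux is S = σT_*⁴(R_*/d)².
S = 5.67×10⁻⁸·(10600)⁴·(2.09×10⁸/1.01×10¹⁰)² = 3.065×10⁵ W/m².
For an isothermal sphere T⁴ = (1−a)S/(4σ) = 6.757×10¹¹ K⁴.

T ≈ 907 K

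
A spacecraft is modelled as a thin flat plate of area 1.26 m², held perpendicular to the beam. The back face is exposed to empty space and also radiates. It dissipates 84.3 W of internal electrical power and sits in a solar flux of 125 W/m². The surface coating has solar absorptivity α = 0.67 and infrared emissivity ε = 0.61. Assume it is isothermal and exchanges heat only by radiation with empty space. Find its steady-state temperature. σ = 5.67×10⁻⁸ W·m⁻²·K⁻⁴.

At steady state, absorbed solar power + internal power = radiated power.
Absorbed: α·S·A_cross = 0.67·125·1.260 = 105.5 W (cross-section A).
Total input = 105.5 + 84.3 = 189.8 W.
Radiated: εσ·A_surf·T⁴ with A_surf = 2A = 2.520 m².
T⁴ = 189.8/(0.61·5.67×10⁻⁸·2.520) = 2.178×10⁹ K⁴.

T ≈ 216 K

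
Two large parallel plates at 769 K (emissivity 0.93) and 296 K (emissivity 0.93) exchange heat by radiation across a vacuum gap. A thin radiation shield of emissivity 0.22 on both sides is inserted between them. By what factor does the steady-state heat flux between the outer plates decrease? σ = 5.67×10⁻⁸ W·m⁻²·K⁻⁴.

Without shield: q₀ = σΔ(T⁴)/(1/ε₁+1/ε₂−1) with denominator 1.151.
With shield the two gaps are in series; the resistances add: (1/ε₁+1/ε_s−1)+(1/ε_s+1/ε₂−1) = 4.621+4.621 = 9.241.
Heat-flux ratio q₀/q = 9.241/1.151.

factor ≈ 8.03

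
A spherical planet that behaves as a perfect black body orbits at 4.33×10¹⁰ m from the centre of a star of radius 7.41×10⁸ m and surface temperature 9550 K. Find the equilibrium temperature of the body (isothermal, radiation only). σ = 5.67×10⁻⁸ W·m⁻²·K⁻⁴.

The star's surface emits σT_*⁴; at distance d the flux is S = σT_*⁴(R_*/d)².
S = 5.67×10⁻⁸·(9550)⁴·(7.41×10⁸/4.33×10¹⁰)² = 1.381×10⁵ W/m².
For an isothermal sphere T⁴ = (1−a)S/(4σ) = 6.090×10¹¹ K⁴.

T ≈ 883 K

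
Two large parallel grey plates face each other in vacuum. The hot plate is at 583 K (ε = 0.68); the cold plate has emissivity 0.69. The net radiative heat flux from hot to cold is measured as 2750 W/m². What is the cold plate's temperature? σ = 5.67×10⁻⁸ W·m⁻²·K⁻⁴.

q = σ(T₁⁴ − T₂⁴)/(1/ε₁ + 1/ε₂ − 1); denominator = 1.920.
T₂⁴ = T₁⁴ − q·(1/ε₁+1/ε₂−1)/σ = 1.155×10¹¹ − 2750·1.920/5.67×10⁻⁸
    = 2.241×10¹⁰ K⁴.

T₂ ≈ 387 K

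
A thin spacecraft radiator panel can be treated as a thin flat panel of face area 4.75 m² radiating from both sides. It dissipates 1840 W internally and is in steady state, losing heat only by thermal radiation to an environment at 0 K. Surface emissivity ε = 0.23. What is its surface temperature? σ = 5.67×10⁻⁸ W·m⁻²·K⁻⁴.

T ≈ 349 K

Steady state: internal power = radiated power, P = εσA T⁴.
Radiating area A = 2·4.75 = 9.500 m².
T⁴ = P/(εσA) = 1840/(0.23·5.67×10⁻⁸·9.500) = 1.485×10¹⁰ K⁴.
T = (1.485×10¹⁰)^(1/4).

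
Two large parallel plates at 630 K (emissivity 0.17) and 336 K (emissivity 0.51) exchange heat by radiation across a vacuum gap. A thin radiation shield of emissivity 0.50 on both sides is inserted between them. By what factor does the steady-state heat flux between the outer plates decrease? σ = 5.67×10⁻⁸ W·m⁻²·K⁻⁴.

factor ≈ 1.44

Without shield: q₀ = σΔ(T⁴)/(1/ε₁+1/ε₂−1) with denominator 6.843.
With shield the two gaps are in series; the resistances add: (1/ε₁+1/ε_s−1)+(1/ε_s+1/ε₂−1) = 6.882+2.961 = 9.843.
Heat-flux ratio q₀/q = 9.843/6.843.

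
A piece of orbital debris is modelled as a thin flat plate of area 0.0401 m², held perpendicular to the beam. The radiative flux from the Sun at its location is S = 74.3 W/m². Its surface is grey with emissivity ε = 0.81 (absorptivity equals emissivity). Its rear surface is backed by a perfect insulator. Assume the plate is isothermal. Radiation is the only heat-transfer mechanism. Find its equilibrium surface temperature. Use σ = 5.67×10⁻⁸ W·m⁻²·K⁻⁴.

At equilibrium, absorbed power = emitted power.
Absorbing cross-section = A = 0.04010 m²; emitting surface = A = 0.04010 m² (ratio 1).
εS·A_cross = εσ·A_surf·T⁴  ⇒  T⁴ = S/(1σ)   (ε cancels).
T⁴ = 74.3/(1·5.67×10⁻⁸) = 1.310×10⁹ K⁴.
T = (1.310×10⁹)^(1/4).

T ≈ 190 K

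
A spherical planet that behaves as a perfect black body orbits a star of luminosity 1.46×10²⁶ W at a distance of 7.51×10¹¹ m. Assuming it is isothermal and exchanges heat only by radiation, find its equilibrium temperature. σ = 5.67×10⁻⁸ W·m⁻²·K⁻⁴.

T ≈ 97.6 K

First find the stellar flux at distance d: S = L/(4πd²) = 1.46×10²⁶/(4π·(7.51×10¹¹)²) = 20.60 W/m².
For an isothermal sphere, absorbed (1−a)S·πr² = emitted σ·4πr²·T⁴, so T⁴ = (1−a)S/(4σ).
T⁴ = 1.00·20.60/(4·5.67×10⁻⁸) = 9.083×10⁷ K⁴.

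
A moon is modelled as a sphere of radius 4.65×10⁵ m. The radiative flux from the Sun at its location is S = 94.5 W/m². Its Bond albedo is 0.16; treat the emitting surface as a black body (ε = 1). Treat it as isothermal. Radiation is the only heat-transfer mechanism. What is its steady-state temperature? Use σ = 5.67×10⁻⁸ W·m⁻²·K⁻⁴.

At equilibrium, absorbed power = emitted power.
Absorbing cross-section = πr² = 6.793×10¹¹ m²; emitting surface = 4πr² = 2.717×10¹² m² (ratio 4).
(1−a)S·A_cross = εσ·A_surf·T⁴  ⇒  T⁴ = (1−a)S/(4σ).
T⁴ = 0.840·94.5/(4·5.67×10⁻⁸) = 3.500×10⁸ K⁴.
T = (3.500×10⁸)^(1/4).

T ≈ 137 K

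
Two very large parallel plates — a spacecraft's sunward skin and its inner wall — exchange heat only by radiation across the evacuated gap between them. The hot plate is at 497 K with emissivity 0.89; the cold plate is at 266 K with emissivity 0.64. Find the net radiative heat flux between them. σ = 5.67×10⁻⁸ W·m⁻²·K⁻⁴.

q ≈ 1880 W/m²

For two infinite grey parallel plates, q = σ(T₁⁴ − T₂⁴)/(1/ε₁ + 1/ε₂ − 1).
T₁⁴ − T₂⁴ = 6.101×10¹⁰ − 5.006×10⁹ = 5.601×10¹⁰ K⁴.
1/ε₁ + 1/ε₂ − 1 = 1.124 + 1.562 − 1 = 1.686.
q = 5.67×10⁻⁸ × 5.601×10¹⁰ / 1.686.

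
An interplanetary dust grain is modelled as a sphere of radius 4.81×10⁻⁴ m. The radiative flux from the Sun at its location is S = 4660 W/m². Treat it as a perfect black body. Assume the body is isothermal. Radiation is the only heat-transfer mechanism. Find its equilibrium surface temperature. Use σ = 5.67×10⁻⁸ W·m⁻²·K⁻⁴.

T ≈ 379 K

At equilibrium, absorbed power = emitted power.
Absorbing cross-section = πr² = 7.268×10⁻⁷ m²; emitting surface = 4πr² = 2.907×10⁻⁶ m² (ratio 4).
S·A_cross = εσ·A_surf·T⁴  ⇒  T⁴ = S/(4σ).
T⁴ = 1.00·4660/(4·5.67×10⁻⁸) = 2.055×10¹⁰ K⁴.
T = (2.055×10¹⁰)^(1/4).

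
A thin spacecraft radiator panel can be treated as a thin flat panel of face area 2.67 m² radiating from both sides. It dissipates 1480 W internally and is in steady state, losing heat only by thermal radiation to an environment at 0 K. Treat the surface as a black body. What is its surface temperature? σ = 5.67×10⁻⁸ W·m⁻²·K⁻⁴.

T ≈ 264 K

Steady state: internal power = radiated power, P = εσA T⁴.
Radiating area A = 2·2.67 = 5.340 m².
T⁴ = P/(εσA) = 1480/(1.0·5.67×10⁻⁸·5.340) = 4.888×10⁹ K⁴.
T = (4.888×10⁹)^(1/4).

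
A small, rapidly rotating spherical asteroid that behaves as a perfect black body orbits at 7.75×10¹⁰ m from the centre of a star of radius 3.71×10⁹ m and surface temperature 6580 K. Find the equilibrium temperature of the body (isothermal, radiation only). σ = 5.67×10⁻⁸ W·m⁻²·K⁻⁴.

T ≈ 1020 K

The star's surface emits σT_*⁴; at distance d the flux is S = σT_*⁴(R_*/d)².
S = 5.67×10⁻⁸·(6580)⁴·(3.71×10⁹/7.75×10¹⁰)² = 2.436×10⁵ W/m².
For an isothermal sphere T⁴ = (1−a)S/(4σ) = 1.074×10¹² K⁴.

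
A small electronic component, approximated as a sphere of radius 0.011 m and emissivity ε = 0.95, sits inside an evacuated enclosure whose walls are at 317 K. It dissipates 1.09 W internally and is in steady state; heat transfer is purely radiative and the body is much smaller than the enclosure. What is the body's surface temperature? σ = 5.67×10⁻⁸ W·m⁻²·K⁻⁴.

For a small grey body in a large enclosure, net radiated power = εσA(T⁴ − T_w⁴).
Steady state: P = εσA(T⁴ − T_w⁴) with A = 4πr² = 0.001521 m².
T⁴ = P/(εσA) + T_w⁴ = 1.09/(0.95·5.67×10⁻⁸·0.001521) + (317)⁴
    = 1.331×10¹⁰ + 1.010×10¹⁰ = 2.341×10¹⁰ K⁴.

T ≈ 391 K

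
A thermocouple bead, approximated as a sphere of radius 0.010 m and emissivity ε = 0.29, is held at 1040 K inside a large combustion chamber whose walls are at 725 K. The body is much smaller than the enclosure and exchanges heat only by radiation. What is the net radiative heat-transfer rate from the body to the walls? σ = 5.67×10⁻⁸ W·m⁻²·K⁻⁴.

P_net ≈ 18.5 W

For a small grey body in a large enclosure: P_net = εσA(T_body⁴ − T_wall⁴).
A = 4πr² = 0.001257 m²; T_body⁴ − T_wall⁴ = 1.170×10¹² − 2.763×10¹¹ = 8.936×10¹¹ K⁴.
|P_net| = 0.29·5.67×10⁻⁸·0.001257·8.936×10¹¹.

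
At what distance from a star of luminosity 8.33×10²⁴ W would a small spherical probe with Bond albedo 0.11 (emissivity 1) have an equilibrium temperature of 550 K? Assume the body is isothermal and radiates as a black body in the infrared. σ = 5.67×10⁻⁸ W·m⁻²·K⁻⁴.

d ≈ 5.33×10⁹ m

For an isothermal black-emitting sphere, (1−a)S·πr² = σ·4πr²·T⁴ ⇒ S = 4σT⁴/(1−a).
S = 4·5.67×10⁻⁸·(550)⁴/0.890 = 23320 W/m².
Flux falls as S = L/(4πd²), so d = √(L/(4πS)) = √(8.33×10²⁴/(4π·23320)).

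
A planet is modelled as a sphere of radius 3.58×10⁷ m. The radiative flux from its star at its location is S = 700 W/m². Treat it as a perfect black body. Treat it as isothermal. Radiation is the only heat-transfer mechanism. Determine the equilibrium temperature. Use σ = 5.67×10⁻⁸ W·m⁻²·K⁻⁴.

T ≈ 236 K

At equilibrium, absorbed power = emitted power.
Absorbing cross-section = πr² = 4.026×10¹⁵ m²; emitting surface = 4πr² = 1.611×10¹⁶ m² (ratio 4).
S·A_cross = εσ·A_surf·T⁴  ⇒  T⁴ = S/(4σ).
T⁴ = 1.00·700/(4·5.67×10⁻⁸) = 3.086×10⁹ K⁴.
T = (3.086×10⁹)^(1/4).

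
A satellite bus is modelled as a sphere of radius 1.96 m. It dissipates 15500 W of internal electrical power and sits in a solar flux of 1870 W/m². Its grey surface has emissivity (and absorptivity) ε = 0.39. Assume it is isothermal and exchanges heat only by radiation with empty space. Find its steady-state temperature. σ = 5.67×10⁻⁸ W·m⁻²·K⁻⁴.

T ≈ 388 K

At steady state, absorbed solar power + internal power = radiated power.
Absorbed: α·S·A_cross = 0.39·1870·12.07 = 8802 W (cross-section πr²).
Total input = 8802 + 15500 = 24300 W.
Radiated: εσ·A_surf·T⁴ with A_surf = 4πr² = 48.27 m².
T⁴ = 24300/(0.39·5.67×10⁻⁸·48.27) = 2.276×10¹⁰ K⁴.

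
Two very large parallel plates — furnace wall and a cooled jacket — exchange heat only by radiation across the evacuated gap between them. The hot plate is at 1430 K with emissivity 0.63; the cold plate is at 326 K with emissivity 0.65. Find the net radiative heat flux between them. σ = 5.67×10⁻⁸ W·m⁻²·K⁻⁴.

q ≈ 1.11×10⁵ W/m²

For two infinite grey parallel plates, q = σ(T₁⁴ − T₂⁴)/(1/ε₁ + 1/ε₂ − 1).
T₁⁴ − T₂⁴ = 4.182×10¹² − 1.129×10¹⁰ = 4.170×10¹² K⁴.
1/ε₁ + 1/ε₂ − 1 = 1.587 + 1.538 − 1 = 2.126.
q = 5.67×10⁻⁸ × 4.170×10¹² / 2.126.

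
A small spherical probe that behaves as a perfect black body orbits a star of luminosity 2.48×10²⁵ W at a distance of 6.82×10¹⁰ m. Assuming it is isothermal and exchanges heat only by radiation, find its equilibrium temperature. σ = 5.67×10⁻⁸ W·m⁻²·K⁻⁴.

T ≈ 208 K

First find the stellar flux at distance d: S = L/(4πd²) = 2.48×10²⁵/(4π·(6.82×10¹⁰)²) = 424.3 W/m².
For an isothermal sphere, absorbed (1−a)S·πr² = emitted σ·4πr²·T⁴, so T⁴ = (1−a)S/(4σ).
T⁴ = 1.00·424.3/(4·5.67×10⁻⁸) = 1.871×10⁹ K⁴.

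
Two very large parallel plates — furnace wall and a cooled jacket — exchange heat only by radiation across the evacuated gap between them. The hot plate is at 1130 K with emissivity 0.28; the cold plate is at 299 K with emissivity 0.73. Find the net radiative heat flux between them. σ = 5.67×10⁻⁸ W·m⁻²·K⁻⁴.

q ≈ 23300 W/m²

For two infinite grey parallel plates, q = σ(T₁⁴ − T₂⁴)/(1/ε₁ + 1/ε₂ − 1).
T₁⁴ − T₂⁴ = 1.630×10¹² − 7.993×10⁹ = 1.622×10¹² K⁴.
1/ε₁ + 1/ε₂ − 1 = 3.571 + 1.370 − 1 = 3.941.
q = 5.67×10⁻⁸ × 1.622×10¹² / 3.941.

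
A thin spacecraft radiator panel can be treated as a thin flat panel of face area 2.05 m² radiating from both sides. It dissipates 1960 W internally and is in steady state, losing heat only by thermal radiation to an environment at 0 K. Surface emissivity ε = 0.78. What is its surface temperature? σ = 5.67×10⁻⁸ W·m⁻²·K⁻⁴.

T ≈ 322 K

Steady state: internal power = radiated power, P = εσA T⁴.
Radiating area A = 2·2.05 = 4.100 m².
T⁴ = P/(εσA) = 1960/(0.78·5.67×10⁻⁸·4.100) = 1.081×10¹⁰ K⁴.
T = (1.081×10¹⁰)^(1/4).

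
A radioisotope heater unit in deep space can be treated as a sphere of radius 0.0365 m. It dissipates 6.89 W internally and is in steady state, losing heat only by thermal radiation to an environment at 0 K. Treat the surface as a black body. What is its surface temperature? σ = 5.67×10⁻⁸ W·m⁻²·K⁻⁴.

Steady state: internal power = radiated power, P = εσA T⁴.
Radiating area A = 4πr² = 0.01674 m².
T⁴ = P/(εσA) = 6.89/(1.0·5.67×10⁻⁸·0.01674) = 7.258×10⁹ K⁴.
T = (7.258×10⁹)^(1/4).

T ≈ 292 K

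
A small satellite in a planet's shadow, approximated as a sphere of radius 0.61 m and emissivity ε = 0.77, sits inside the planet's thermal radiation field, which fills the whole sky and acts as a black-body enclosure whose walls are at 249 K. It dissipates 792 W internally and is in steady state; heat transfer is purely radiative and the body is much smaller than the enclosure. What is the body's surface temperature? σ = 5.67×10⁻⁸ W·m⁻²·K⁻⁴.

T ≈ 296 K

For a small grey body in a large enclosure, net radiated power = εσA(T⁴ − T_w⁴).
Steady state: P = εσA(T⁴ − T_w⁴) with A = 4πr² = 4.676 m².
T⁴ = P/(εσA) + T_w⁴ = 792/(0.77·5.67×10⁻⁸·4.676) + (249)⁴
    = 3.880×10⁹ + 3.844×10⁹ = 7.724×10⁹ K⁴.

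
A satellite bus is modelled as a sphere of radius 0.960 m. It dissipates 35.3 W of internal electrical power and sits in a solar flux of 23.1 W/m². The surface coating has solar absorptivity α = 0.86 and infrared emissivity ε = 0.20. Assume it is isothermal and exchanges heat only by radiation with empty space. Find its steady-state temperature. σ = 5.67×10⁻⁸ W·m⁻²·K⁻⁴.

T ≈ 163 K

At steady state, absorbed solar power + internal power = radiated power.
Absorbed: α·S·A_cross = 0.86·23.1·2.895 = 57.52 W (cross-section πr²).
Total input = 57.52 + 35.3 = 92.82 W.
Radiated: εσ·A_surf·T⁴ with A_surf = 4πr² = 11.58 m².
T⁴ = 92.82/(0.20·5.67×10⁻⁸·11.58) = 7.068×10⁸ K⁴.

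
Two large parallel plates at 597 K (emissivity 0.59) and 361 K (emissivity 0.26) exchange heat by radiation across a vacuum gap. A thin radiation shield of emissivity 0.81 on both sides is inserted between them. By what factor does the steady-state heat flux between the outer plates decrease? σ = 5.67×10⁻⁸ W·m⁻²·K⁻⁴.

factor ≈ 1.32

Without shield: q₀ = σΔ(T⁴)/(1/ε₁+1/ε₂−1) with denominator 4.541.
With shield the two gaps are in series; the resistances add: (1/ε₁+1/ε_s−1)+(1/ε_s+1/ε₂−1) = 1.929+4.081 = 6.010.
Heat-flux ratio q₀/q = 6.010/4.541.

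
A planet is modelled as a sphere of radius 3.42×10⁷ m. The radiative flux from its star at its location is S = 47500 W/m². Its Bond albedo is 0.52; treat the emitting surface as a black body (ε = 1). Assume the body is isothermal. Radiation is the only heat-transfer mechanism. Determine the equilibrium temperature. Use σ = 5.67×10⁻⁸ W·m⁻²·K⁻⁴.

T ≈ 563 K

At equilibrium, absorbed power = emitted power.
Absorbing cross-section = πr² = 3.675×10¹⁵ m²; emitting surface = 4πr² = 1.470×10¹⁶ m² (ratio 4).
(1−a)S·A_cross = εσ·A_surf·T⁴  ⇒  T⁴ = (1−a)S/(4σ).
T⁴ = 0.480·47500/(4·5.67×10⁻⁸) = 1.005×10¹¹ K⁴.
T = (1.005×10¹¹)^(1/4).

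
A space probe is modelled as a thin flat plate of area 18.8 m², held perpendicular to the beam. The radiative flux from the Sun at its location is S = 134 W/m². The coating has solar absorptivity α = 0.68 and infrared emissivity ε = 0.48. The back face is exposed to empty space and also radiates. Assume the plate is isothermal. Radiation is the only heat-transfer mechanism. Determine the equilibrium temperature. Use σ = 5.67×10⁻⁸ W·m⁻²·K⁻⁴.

At equilibrium, absorbed power = emitted power.
Absorbing cross-section = A = 18.80 m²; emitting surface = 2A = 37.60 m² (ratio 2).
αS·A_cross = εσ·A_surf·T⁴  ⇒  T⁴ = αS/(ε·2σ).
T⁴ = 0.680·134/(0.48·2·5.67×10⁻⁸) = 1.674×10⁹ K⁴.
T = (1.674×10⁹)^(1/4).

T ≈ 202 K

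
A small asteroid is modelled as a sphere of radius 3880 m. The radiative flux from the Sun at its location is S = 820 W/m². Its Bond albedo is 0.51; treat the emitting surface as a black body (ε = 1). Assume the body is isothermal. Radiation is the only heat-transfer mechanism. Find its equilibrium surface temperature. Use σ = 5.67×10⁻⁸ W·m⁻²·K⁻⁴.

At equilibrium, absorbed power = emitted power.
Absorbing cross-section = πr² = 4.729×10⁷ m²; emitting surface = 4πr² = 1.892×10⁸ m² (ratio 4).
(1−a)S·A_cross = εσ·A_surf·T⁴  ⇒  T⁴ = (1−a)S/(4σ).
T⁴ = 0.490·820/(4·5.67×10⁻⁸) = 1.772×10⁹ K⁴.
T = (1.772×10⁹)^(1/4).

T ≈ 205 K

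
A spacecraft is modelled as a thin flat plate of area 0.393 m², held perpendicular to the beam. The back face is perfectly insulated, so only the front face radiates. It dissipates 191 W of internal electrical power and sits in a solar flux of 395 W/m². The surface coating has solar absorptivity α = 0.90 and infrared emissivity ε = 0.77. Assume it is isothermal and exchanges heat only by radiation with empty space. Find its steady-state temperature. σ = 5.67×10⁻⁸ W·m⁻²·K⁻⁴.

At steady state, absorbed solar power + internal power = radiated power.
Absorbed: α·S·A_cross = 0.90·395·0.3930 = 139.7 W (cross-section A).
Total input = 139.7 + 191 = 330.7 W.
Radiated: εσ·A_surf·T⁴ with A_surf = A = 0.3930 m².
T⁴ = 330.7/(0.77·5.67×10⁻⁸·0.3930) = 1.927×10¹⁰ K⁴.

T ≈ 373 K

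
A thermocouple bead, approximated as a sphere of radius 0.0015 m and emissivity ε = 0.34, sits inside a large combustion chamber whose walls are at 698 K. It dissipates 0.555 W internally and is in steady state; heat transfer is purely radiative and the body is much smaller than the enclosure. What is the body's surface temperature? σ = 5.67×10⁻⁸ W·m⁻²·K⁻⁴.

For a small grey body in a large enclosure, net radiated power = εσA(T⁴ − T_w⁴).
Steady state: P = εσA(T⁴ − T_w⁴) with A = 4πr² = 2.827×10⁻⁵ m².
T⁴ = P/(εσA) + T_w⁴ = 0.555/(0.34·5.67×10⁻⁸·2.827×10⁻⁵) + (698)⁴
    = 1.018×10¹² + 2.374×10¹¹ = 1.256×10¹² K⁴.

T ≈ 1060 K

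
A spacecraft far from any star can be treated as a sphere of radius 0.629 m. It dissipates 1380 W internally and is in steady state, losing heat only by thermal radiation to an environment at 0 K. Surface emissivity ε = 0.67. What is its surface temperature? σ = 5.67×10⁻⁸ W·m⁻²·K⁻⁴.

T ≈ 292 K

Steady state: internal power = radiated power, P = εσA T⁴.
Radiating area A = 4πr² = 4.972 m².
T⁴ = P/(εσA) = 1380/(0.67·5.67×10⁻⁸·4.972) = 7.307×10⁹ K⁴.
T = (7.307×10⁹)^(1/4).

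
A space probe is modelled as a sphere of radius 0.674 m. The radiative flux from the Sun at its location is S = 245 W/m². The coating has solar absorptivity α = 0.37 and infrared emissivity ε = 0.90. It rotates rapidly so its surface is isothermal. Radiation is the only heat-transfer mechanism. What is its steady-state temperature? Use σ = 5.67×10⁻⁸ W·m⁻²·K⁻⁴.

At equilibrium, absorbed power = emitted power.
Absorbing cross-section = πr² = 1.427 m²; emitting surface = 4πr² = 5.709 m² (ratio 4).
αS·A_cross = εσ·A_surf·T⁴  ⇒  T⁴ = αS/(ε·4σ).
T⁴ = 0.370·245/(0.90·4·5.67×10⁻⁸) = 4.441×10⁸ K⁴.
T = (4.441×10⁸)^(1/4).

T ≈ 145 K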